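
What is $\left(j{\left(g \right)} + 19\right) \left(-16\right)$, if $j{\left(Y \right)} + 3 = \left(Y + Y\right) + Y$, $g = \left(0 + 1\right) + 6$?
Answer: $-592$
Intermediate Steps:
$g = 7$ ($g = 1 + 6 = 7$)
$j{\left(Y \right)} = -3 + 3 Y$ ($j{\left(Y \right)} = -3 + \left(\left(Y + Y\right) + Y\right) = -3 + \left(2 Y + Y\right) = -3 + 3 Y$)
$\left(j{\left(g \right)} + 19\right) \left(-16\right) = \left(\left(-3 + 3 \cdot 7\right) + 19\right) \left(-16\right) = \left(\left(-3 + 21\right) + 19\right) \left(-16\right) = \left(18 + 19\right) \left(-16\right) = 37 \left(-16\right) = -592$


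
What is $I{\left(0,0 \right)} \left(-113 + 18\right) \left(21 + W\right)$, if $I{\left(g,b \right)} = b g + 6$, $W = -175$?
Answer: $87780$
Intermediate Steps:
$I{\left(g,b \right)} = 6 + b g$
$I{\left(0,0 \right)} \left(-113 + 18\right) \left(21 + W\right) = \left(6 + 0 \cdot 0\right) \left(-113 + 18\right) \left(21 - 175\right) = \left(6 + 0\right) \left(\left(-95\right) \left(-154\right)\right) = 6 \cdot 14630 = 87780$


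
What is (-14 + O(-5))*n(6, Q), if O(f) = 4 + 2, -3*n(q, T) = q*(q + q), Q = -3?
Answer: 192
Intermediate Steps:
n(q, T) = -2*q**2/3 (n(q, T) = -q*(q + q)/3 = -q*2*q/3 = -2*q**2/3)
O(f) = 6
(-14 + O(-5))*n(6, Q) = (-14 + 6)*(-2/3*6**2) = -(-16)*36/3 = -8*(-24) = 192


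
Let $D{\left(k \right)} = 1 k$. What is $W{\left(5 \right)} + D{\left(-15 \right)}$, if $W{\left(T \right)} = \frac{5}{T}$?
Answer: $-14$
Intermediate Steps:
$D{\left(k \right)} = k$
$W{\left(5 \right)} + D{\left(-15 \right)} = \frac{5}{5} - 15 = 5 \cdot \frac{1}{5} - 15 = 1 - 15 = -14$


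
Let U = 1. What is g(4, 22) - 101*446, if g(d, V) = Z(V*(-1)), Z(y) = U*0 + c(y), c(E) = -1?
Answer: -45047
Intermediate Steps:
Z(y) = -1 (Z(y) = 1*0 - 1 = 0 - 1 = -1)
g(d, V) = -1
g(4, 22) - 101*446 = -1 - 101*446 = -1 - 45046 = -45047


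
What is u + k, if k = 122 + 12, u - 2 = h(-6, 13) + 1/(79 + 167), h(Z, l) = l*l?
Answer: 75031/246 ≈ 305.00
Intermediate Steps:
h(Z, l) = l²
u = 42067/246 (u = 2 + (13² + 1/(79 + 167)) = 2 + (169 + 1/246) = 2 + 41575/246 = 42067/246 ≈ 171.00)
k = 134
u + k = 42067/246 + 134 = 75031/246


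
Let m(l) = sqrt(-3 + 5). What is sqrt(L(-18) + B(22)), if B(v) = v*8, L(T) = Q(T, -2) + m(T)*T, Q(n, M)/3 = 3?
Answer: sqrt(185 - 18*sqrt(2)) ≈ 12.631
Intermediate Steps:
Q(n, M) = 9 (Q(n, M) = 3*3 = 9)
m(l) = sqrt(2)
L(T) = 9 + T*sqrt(2) (L(T) = 9 + sqrt(2)*T = 9 + T*sqrt(2))
B(v) = 8*v
sqrt(L(-18) + B(22)) = sqrt((9 - 18*sqrt(2)) + 8*22) = sqrt((9 - 18*sqrt(2)) + 176) = sqrt(185 - 18*sqrt(2))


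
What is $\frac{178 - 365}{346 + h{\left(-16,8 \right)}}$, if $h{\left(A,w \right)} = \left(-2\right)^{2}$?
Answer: $- \frac{187}{350} \approx -0.53429$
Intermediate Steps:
$h{\left(A,w \right)} = 4$
$\frac{178 - 365}{346 + h{\left(-16,8 \right)}} = \frac{178 - 365}{346 + 4} = - \frac{187}{350}$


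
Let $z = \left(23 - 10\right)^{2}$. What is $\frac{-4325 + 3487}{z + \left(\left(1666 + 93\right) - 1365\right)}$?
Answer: $- \frac{838}{563} \approx -1.4885$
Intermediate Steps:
$z = 169$ ($z = 13^{2} = 169$)
$\frac{-4325 + 3487}{z + \left(\left(1666 + 93\right) - 1365\right)} = \frac{-4325 + 3487}{169 + \left(\left(1666 + 93\right) - 1365\right)} = - \frac{838}{169 + \left(1759 - 1365\right)} = - \frac{838}{169 + 394} = - \frac{838}{563}$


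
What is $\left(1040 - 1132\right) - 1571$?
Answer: $-1663$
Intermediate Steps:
$\left(1040 - 1132\right) - 1571 = -92 - 1571 = -1663$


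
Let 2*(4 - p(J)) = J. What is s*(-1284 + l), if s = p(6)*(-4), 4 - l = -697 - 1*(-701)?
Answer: 5136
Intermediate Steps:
p(J) = 4 - J/2
l = 0 (l = 4 - (-697 - 1*(-701)) = 4 - (-697 + 701) = 4 - 1*4 = 4 - 4 = 0)
s = -4 (s = (4 - ½*6)*(-4) = (4 - 3)*(-4) = 1*(-4) = -4)
s*(-1284 + l) = -4*(-1284 + 0) = -4*(-1284) = 5136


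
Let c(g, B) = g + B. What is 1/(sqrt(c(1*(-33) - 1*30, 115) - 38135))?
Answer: -I*sqrt(38083)/38083 ≈ -0.0051243*I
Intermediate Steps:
c(g, B) = B + g
1/(sqrt(c(1*(-33) - 1*30, 115) - 38135)) = 1/(sqrt((115 + (1*(-33) - 1*30)) - 38135)) = 1/(sqrt((115 + (-33 - 30)) - 38135)) = 1/(sqrt((115 - 63) - 38135)) = 1/(sqrt(52 - 38135)) = 1/(sqrt(-38083)) = 1/(I*sqrt(38083)) = -I*sqrt(38083)/38083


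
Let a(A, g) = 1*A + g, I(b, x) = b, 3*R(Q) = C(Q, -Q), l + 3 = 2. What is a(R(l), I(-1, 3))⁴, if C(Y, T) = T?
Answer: 16/81 ≈ 0.19753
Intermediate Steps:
l = -1 (l = -3 + 2 = -1)
R(Q) = -Q/3 (R(Q) = (-Q)/3 = -Q/3)
a(A, g) = A + g
a(R(l), I(-1, 3))⁴ = (-⅓*(-1) - 1)⁴ = (⅓ - 1)⁴ = (-⅔)⁴ = 16/81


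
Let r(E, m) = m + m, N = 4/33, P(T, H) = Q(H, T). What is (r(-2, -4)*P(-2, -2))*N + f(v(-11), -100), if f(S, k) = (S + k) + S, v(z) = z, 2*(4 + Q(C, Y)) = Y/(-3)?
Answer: -1066/9 ≈ -118.44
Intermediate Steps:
Q(C, Y) = -4 - Y/6 (Q(C, Y) = -4 + (Y/(-3))/2 = -4 + (Y*(-⅓))/2 = -4 + (-Y/3)/2 = -4 - Y/6)
f(S, k) = k + 2*S
P(T, H) = -4 - T/6
N = 4/33 (N = 4*(1/33) = 4/33 ≈ 0.12121)
r(E, m) = 2*m
(r(-2, -4)*P(-2, -2))*N + f(v(-11), -100) = ((2*(-4))*(-4 - ⅙*(-2)))*(4/33) + (-100 + 2*(-11)) = -8*(-4 + ⅓)*(4/33) + (-100 - 22) = -8*(-11/3)*(4/33) - 122 = (88/3)*(4/33) - 122 = 32/9 - 122 = -1066/9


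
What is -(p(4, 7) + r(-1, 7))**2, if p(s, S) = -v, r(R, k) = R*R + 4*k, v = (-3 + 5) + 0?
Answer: -729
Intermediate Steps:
v = 2 (v = 2 + 0 = 2)
r(R, k) = R**2 + 4*k
p(s, S) = -2 (p(s, S) = -1*2 = -2)
-(p(4, 7) + r(-1, 7))**2 = -(-2 + ((-1)**2 + 4*7))**2 = -(-2 + (1 + 28))**2 = -(-2 + 29)**2 = -1*27**2 = -1*729 = -729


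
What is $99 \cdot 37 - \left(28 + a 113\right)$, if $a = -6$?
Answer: $4313$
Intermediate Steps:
$99 \cdot 37 - \left(28 + a 113\right) = 99 \cdot 37 - \left(28 - 678\right) = 3663 - \left(28 - 678\right) = 3663 - -650 = 3663 + 650 = 4313$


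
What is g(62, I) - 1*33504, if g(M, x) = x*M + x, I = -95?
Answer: -39489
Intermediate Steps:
g(M, x) = x + M*x (g(M, x) = M*x + x = x + M*x)
g(62, I) - 1*33504 = -95*(1 + 62) - 1*33504 = -95*63 - 33504 = -5985 - 33504 = -39489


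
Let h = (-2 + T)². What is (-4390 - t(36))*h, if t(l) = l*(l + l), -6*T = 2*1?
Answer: -342118/9 ≈ -38013.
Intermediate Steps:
T = -⅓ (T = -1/3 = -⅙*2 = -⅓ ≈ -0.33333)
t(l) = 2*l² (t(l) = l*(2*l) = 2*l²)
h = 49/9 (h = (-2 - ⅓)² = (-7/3)² = 49/9 ≈ 5.4444)
(-4390 - t(36))*h = (-4390 - 2*36²)*(49/9) = (-4390 - 2*1296)*(49/9) = (-4390 - 1*2592)*(49/9) = (-4390 - 2592)*(49/9) = -6982*49/9 = -342118/9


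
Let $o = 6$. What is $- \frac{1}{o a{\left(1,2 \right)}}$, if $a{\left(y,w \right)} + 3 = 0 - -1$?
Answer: $\frac{1}{12} \approx 0.083333$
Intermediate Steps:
$a{\left(y,w \right)} = -2$ ($a{\left(y,w \right)} = -3 + \left(0 - -1\right) = -3 + \left(0 + 1\right) = -3 + 1 = -2$)
$- \frac{1}{o a{\left(1,2 \right)}} = - \frac{1}{6 \left(-2\right)} = - \frac{1}{-12} = \left(-1\right) \left(- \frac{1}{12}\right) = \frac{1}{12}$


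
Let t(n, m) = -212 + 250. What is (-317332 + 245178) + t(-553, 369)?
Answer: -72116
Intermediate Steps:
t(n, m) = 38
(-317332 + 245178) + t(-553, 369) = (-317332 + 245178) + 38 = -72154 + 38 = -72116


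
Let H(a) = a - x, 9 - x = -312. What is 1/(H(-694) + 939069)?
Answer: 1/938054 ≈ 1.0660e-6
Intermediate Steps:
x = 321 (x = 9 - 1*(-312) = 9 + 312 = 321)
H(a) = -321 + a (H(a) = a - 1*321 = a - 321 = -321 + a)
1/(H(-694) + 939069) = 1/((-321 - 694) + 939069) = 1/(-1015 + 939069) = 1/938054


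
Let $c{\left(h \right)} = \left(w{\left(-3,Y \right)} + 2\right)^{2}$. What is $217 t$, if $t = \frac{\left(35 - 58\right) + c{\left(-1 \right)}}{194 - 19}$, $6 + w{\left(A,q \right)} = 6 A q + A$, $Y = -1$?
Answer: $\frac{3038}{25} \approx 121.52$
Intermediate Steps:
$w{\left(A,q \right)} = -6 + A + 6 A q$ ($w{\left(A,q \right)} = -6 + \left(6 A q + A\right) = -6 + \left(A + 6 A q\right) = -6 + A + 6 A q$)
$c{\left(h \right)} = 121$ ($c{\left(h \right)} = \left(\left(-6 - 3 + 6 \left(-3\right) \left(-1\right)\right) + 2\right)^{2} = \left(\left(-6 - 3 + 18\right) + 2\right)^{2} = \left(9 + 2\right)^{2} = 11^{2} = 121$)
$t = \frac{14}{25}$ ($t = \frac{\left(35 - 58\right) + 121}{194 - 19} = \frac{-23 + 121}{175} = 98 \cdot \frac{1}{175} = \frac{14}{25} \approx 0.56$)
$217 t = 217 \cdot \frac{14}{25} = \frac{3038}{25}$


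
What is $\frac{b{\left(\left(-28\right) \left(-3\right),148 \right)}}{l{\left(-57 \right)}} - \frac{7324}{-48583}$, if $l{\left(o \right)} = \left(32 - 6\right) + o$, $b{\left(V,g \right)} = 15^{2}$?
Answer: $- \frac{10704131}{1506073} \approx -7.1073$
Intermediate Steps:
$b{\left(V,g \right)} = 225$
$l{\left(o \right)} = 26 + o$
$\frac{b{\left(\left(-28\right) \left(-3\right),148 \right)}}{l{\left(-57 \right)}} - \frac{7324}{-48583} = \frac{225}{26 - 57} - \frac{7324}{-48583} = \frac{225}{-31} - - \frac{7324}{48583} = 225 \left(- \frac{1}{31}\right) + \frac{7324}{48583} = - \frac{225}{31} + \frac{7324}{48583} = - \frac{10704131}{1506073}$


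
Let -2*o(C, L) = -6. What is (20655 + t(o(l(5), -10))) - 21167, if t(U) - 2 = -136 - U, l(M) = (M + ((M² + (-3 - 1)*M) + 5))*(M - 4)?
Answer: -649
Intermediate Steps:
l(M) = (-4 + M)*(5 + M² - 3*M) (l(M) = (M + ((M² - 4*M) + 5))*(-4 + M) = (M + (5 + M² - 4*M))*(-4 + M) = (5 + M² - 3*M)*(-4 + M) = (-4 + M)*(5 + M² - 3*M))
o(C, L) = 3 (o(C, L) = -½*(-6) = 3)
t(U) = -134 - U (t(U) = 2 + (-136 - U) = -134 - U)
(20655 + t(o(l(5), -10))) - 21167 = (20655 + (-134 - 1*3)) - 21167 = (20655 + (-134 - 3)) - 21167 = (20655 - 137) - 21167 = 20518 - 21167 = -649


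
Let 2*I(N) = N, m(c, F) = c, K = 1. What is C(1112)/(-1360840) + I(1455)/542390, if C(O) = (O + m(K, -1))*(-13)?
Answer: 67983477/5677738520 ≈ 0.011974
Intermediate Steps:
I(N) = N/2
C(O) = -13 - 13*O (C(O) = (O + 1)*(-13) = (1 + O)*(-13) = -13 - 13*O)
C(1112)/(-1360840) + I(1455)/542390 = (-13 - 13*1112)/(-1360840) + ((1/2)*1455)/542390 = (-13 - 14456)*(-1/1360840) + (1455/2)*(1/542390) = -14469*(-1/1360840) + 291/216956 = 1113/104680 + 291/216956 = 67983477/5677738520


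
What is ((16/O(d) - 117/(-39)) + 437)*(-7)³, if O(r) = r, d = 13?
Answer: -1967448/13 ≈ -1.5134e+5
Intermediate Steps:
((16/O(d) - 117/(-39)) + 437)*(-7)³ = ((16/13 - 117/(-39)) + 437)*(-7)³ = ((16*(1/13) - 117*(-1/39)) + 437)*(-343) = ((16/13 + 3) + 437)*(-343) = (55/13 + 437)*(-343) = (5736/13)*(-343) = -1967448/13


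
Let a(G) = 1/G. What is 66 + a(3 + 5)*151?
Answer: 679/8 ≈ 84.875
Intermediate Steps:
66 + a(3 + 5)*151 = 66 + 151/(3 + 5) = 66 + 151/8 = 679/8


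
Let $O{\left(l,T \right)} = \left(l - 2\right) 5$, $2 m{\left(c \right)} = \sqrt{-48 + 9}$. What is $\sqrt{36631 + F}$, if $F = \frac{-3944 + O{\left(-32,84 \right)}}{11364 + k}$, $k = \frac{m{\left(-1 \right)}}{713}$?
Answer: $\sqrt{\frac{593601832820 + 36631 i \sqrt{39}}{16205064 + i \sqrt{39}}} \approx 191.39 + 5.0 \cdot 10^{-10} i$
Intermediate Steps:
$m{\left(c \right)} = \frac{i \sqrt{39}}{2}$ ($m{\left(c \right)} = \frac{\sqrt{-48 + 9}}{2} = \frac{\sqrt{-39}}{2} = \frac{i \sqrt{39}}{2}$)
$O{\left(l,T \right)} = -10 + 5 l$ ($O{\left(l,T \right)} = \left(-2 + l\right) 5 = -10 + 5 l$)
$k = \frac{i \sqrt{39}}{1426}$ ($k = \frac{\frac{1}{2} i \sqrt{39}}{713} = \frac{i \sqrt{39}}{2} \cdot \frac{1}{713} = \frac{i \sqrt{39}}{1426} \approx 0.0043794 i$)
$F = - \frac{4114}{11364 + \frac{i \sqrt{39}}{1426}}$ ($F = \frac{-3944 + \left(-10 + 5 \left(-32\right)\right)}{11364 + \frac{i \sqrt{39}}{1426}} = \frac{-3944 - 170}{11364 + \frac{i \sqrt{39}}{1426}} = - \frac{4114}{11364 + \frac{i \sqrt{39}}{1426}} \approx -0.36202 + 1.3951 \cdot 10^{-7} i$)
$\sqrt{36631 + F} = \sqrt{36631 - \left(\frac{261895440992}{723427270645} - \frac{48484 i \sqrt{39}}{2170281811935}\right)} = \sqrt{\frac{26499602455556003}{723427270645} + \frac{48484 i \sqrt{39}}{2170281811935}}$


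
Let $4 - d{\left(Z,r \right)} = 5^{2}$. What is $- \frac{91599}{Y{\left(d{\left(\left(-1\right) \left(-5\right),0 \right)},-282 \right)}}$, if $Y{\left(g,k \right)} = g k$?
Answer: $- \frac{30533}{1974} \approx -15.468$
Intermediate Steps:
$d{\left(Z,r \right)} = -21$ ($d{\left(Z,r \right)} = 4 - 5^{2} = 4 - 25 = -21$)
$- \frac{91599}{Y{\left(d{\left(\left(-1\right) \left(-5\right),0 \right)},-282 \right)}} = - \frac{91599}{\left(-21\right) \left(-282\right)} = - \frac{91599}{5922} = \left(-91599\right) \frac{1}{5922} = - \frac{30533}{1974}$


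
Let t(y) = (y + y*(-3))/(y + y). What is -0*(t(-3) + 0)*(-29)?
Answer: 0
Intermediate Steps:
t(y) = -1 (t(y) = (y - 3*y)/((2*y)) = (-2*y)*(1/(2*y)) = -1)
-0*(t(-3) + 0)*(-29) = -0*(-1 + 0)*(-29) = -0*(-1)*(-29) = -14*0*(-29) = 0*(-29) = 0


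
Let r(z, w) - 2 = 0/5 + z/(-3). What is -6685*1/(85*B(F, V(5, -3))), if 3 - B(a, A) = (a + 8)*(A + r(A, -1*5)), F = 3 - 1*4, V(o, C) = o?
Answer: 4011/1751 ≈ 2.2907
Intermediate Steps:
r(z, w) = 2 - z/3 (r(z, w) = 2 + (0/5 + z/(-3)) = 2 + (0*(1/5) + z*(-1/3)) = 2 + (0 - z/3) = 2 - z/3)
F = -1 (F = 3 - 4 = -1)
B(a, A) = 3 - (2 + 2*A/3)*(8 + a) (B(a, A) = 3 - (a + 8)*(A + (2 - A/3)) = 3 - (8 + a)*(2 + 2*A/3) = 3 - (2 + 2*A/3)*(8 + a))
-6685*1/(85*B(F, V(5, -3))) = -6685*1/(85*(-13 - 16/3*5 - 1*5*(-1) + (1/3)*(-1)*(-6 + 5))) = -6685*1/(85*(-13 - 80/3 + 5 + (1/3)*(-1)*(-1))) = -6685*1/(85*(-13 - 80/3 + 5 + 1/3)) = -6685/((-103/3*85)) = -6685/(-8755/3) = -6685*(-3/8755) = 4011/1751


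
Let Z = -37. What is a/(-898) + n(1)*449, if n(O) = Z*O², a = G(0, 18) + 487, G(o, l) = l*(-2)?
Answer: -14918925/898 ≈ -16614.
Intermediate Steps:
G(o, l) = -2*l
a = 451 (a = -2*18 + 487 = -36 + 487 = 451)
n(O) = -37*O²
a/(-898) + n(1)*449 = 451/(-898) - 37*1²*449 = 451*(-1/898) - 37*1*449 = -451/898 - 37*449 = -451/898 - 16613 = -14918925/898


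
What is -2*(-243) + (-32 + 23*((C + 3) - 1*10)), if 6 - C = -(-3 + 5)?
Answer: 477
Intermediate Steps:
C = 8 (C = 6 - (-1)*(-3 + 5) = 6 - (-1)*2 = 6 - 1*(-2) = 6 + 2 = 8)
-2*(-243) + (-32 + 23*((C + 3) - 1*10)) = -2*(-243) + (-32 + 23*((8 + 3) - 1*10)) = 486 + (-32 + 23*(11 - 10)) = 486 + (-32 + 23*1) = 486 + (-32 + 23) = 486 - 9 = 477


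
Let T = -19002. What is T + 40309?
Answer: 21307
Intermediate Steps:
T + 40309 = -19002 + 40309 = 21307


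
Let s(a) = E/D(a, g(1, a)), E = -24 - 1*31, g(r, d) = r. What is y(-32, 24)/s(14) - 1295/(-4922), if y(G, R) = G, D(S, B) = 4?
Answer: 701241/270710 ≈ 2.5904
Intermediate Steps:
E = -55 (E = -24 - 31 = -55)
s(a) = -55/4
y(-32, 24)/s(14) - 1295/(-4922) = -32/(-55/4) - 1295/(-4922) = -32*(-4/55) - 1295*(-1/4922) = 128/55 + 1295/4922 = 701241/270710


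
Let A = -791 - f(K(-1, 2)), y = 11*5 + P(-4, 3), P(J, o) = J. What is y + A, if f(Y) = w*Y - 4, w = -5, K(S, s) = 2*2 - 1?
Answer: -721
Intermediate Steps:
K(S, s) = 3 (K(S, s) = 4 - 1 = 3)
f(Y) = -4 - 5*Y (f(Y) = -5*Y - 4 = -4 - 5*Y)
y = 51 (y = 11*5 - 4 = 55 - 4 = 51)
A = -772 (A = -791 - (-4 - 5*3) = -791 - (-4 - 15) = -791 - 1*(-19) = -791 + 19 = -772)
y + A = 51 - 772 = -721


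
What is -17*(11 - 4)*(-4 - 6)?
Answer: 1190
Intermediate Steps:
-17*(11 - 4)*(-4 - 6) = -119*(-10) = -17*(-70) = 1190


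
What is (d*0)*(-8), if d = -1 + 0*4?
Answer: 0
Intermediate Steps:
d = -1 (d = -1 + 0 = -1)
(d*0)*(-8) = -1*0*(-8) = 0*(-8) = 0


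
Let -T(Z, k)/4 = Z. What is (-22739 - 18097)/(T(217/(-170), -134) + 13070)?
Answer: -867765/277846 ≈ -3.1232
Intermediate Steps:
T(Z, k) = -4*Z
(-22739 - 18097)/(T(217/(-170), -134) + 13070) = (-22739 - 18097)/(-868/(-170) + 13070) = -40836/(-868*(-1)/170 + 13070) = -40836/(-4*(-217/170) + 13070) = -40836/(434/85 + 13070) = -40836/1111384/85 = -40836*85/1111384 = -867765/277846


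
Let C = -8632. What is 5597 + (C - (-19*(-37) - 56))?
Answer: -3682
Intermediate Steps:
5597 + (C - (-19*(-37) - 56)) = 5597 + (-8632 - (-19*(-37) - 56)) = 5597 + (-8632 - (703 - 56)) = 5597 + (-8632 - 1*647) = 5597 + (-8632 - 647) = 5597 - 9279 = -3682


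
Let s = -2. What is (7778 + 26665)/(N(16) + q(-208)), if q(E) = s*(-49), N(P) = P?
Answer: 11481/38 ≈ 302.13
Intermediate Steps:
q(E) = 98 (q(E) = -2*(-49) = 98)
(7778 + 26665)/(N(16) + q(-208)) = (7778 + 26665)/(16 + 98) = 34443/114 = 34443*(1/114) = 11481/38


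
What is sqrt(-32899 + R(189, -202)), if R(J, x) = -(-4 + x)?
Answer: I*sqrt(32693) ≈ 180.81*I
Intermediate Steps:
R(J, x) = 4 - x
sqrt(-32899 + R(189, -202)) = sqrt(-32899 + (4 - 1*(-202))) = sqrt(-32899 + (4 + 202)) = sqrt(-32899 + 206) = sqrt(-32693) = I*sqrt(32693)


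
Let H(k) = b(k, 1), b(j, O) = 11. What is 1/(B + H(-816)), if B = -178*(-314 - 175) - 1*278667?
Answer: -1/191614 ≈ -5.2188e-6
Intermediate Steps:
H(k) = 11
B = -191625 (B = -178*(-489) - 278667 = 87042 - 278667 = -191625)
1/(B + H(-816)) = 1/(-191625 + 11) = 1/(-191614) = -1/191614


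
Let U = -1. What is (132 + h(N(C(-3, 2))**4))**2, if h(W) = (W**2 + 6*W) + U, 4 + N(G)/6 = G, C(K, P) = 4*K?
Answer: 52040299819166507300324269638409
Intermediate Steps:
N(G) = -24 + 6*G
h(W) = -1 + W**2 + 6*W (h(W) = (W**2 + 6*W) - 1 = -1 + W**2 + 6*W)
(132 + h(N(C(-3, 2))**4))**2 = (132 + (-1 + ((-24 + 6*(4*(-3)))**4)**2 + 6*(-24 + 6*(4*(-3)))**4))**2 = (132 + (-1 + ((-24 + 6*(-12))**4)**2 + 6*(-24 + 6*(-12))**4))**2 = (132 + (-1 + ((-24 - 72)**4)**2 + 6*(-24 - 72)**4))**2 = (132 + (-1 + ((-96)**4)**2 + 6*(-96)**4))**2 = (132 + (-1 + 84934656**2 + 6*84934656))**2 = (132 + (-1 + 7213895789838336 + 509607936))**2 = (132 + 7213896299446271)**2 = 7213896299446403**2 = 52040299819166507300324269638409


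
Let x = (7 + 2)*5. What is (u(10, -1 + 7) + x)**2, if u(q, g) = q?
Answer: 3025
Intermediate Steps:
x = 45 (x = 9*5 = 45)
(u(10, -1 + 7) + x)**2 = (10 + 45)**2 = 55**2 = 3025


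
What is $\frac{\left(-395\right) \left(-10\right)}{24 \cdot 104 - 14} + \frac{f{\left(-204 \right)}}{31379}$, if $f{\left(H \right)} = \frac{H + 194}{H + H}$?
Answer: $\frac{743682665}{467296068} \approx 1.5915$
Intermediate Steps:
$f{\left(H \right)} = \frac{194 + H}{2 H}$
$\frac{\left(-395\right) \left(-10\right)}{24 \cdot 104 - 14} + \frac{f{\left(-204 \right)}}{31379} = \frac{\left(-395\right) \left(-10\right)}{24 \cdot 104 - 14} + \frac{\frac{1}{2} \frac{1}{-204} \left(194 - 204\right)}{31379} = \frac{3950}{2496 - 14} + \frac{1}{2} \left(- \frac{1}{204}\right) \left(-10\right) \frac{1}{31379} = \frac{3950}{2482} + \frac{5}{204} \cdot \frac{1}{31379} = 3950 \cdot \frac{1}{2482} + \frac{5}{6401316} = \frac{1975}{1241} + \frac{5}{6401316} = \frac{743682665}{467296068}$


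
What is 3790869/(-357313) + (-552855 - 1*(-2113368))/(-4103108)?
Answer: -16111936502421/1466093828804 ≈ -10.990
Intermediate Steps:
3790869/(-357313) + (-552855 - 1*(-2113368))/(-4103108) = 3790869*(-1/357313) + (-552855 + 2113368)*(-1/4103108) = -3790869/357313 + 1560513*(-1/4103108) = -3790869/357313 - 1560513/4103108 = -16111936502421/1466093828804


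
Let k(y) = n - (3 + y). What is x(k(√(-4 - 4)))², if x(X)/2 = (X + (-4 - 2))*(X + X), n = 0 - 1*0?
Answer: -12656 + 14592*I*√2 ≈ -12656.0 + 20636.0*I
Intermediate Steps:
n = 0 (n = 0 + 0 = 0)
k(y) = -3 - y (k(y) = 0 - (3 + y) = 0 + (-3 - y) = -3 - y)
x(X) = 4*X*(-6 + X) (x(X) = 2*((X + (-4 - 2))*(X + X)) = 2*((X - 6)*(2*X)) = 2*((-6 + X)*(2*X)) = 2*(2*X*(-6 + X)) = 4*X*(-6 + X))
x(k(√(-4 - 4)))² = (4*(-3 - √(-4 - 4))*(-6 + (-3 - √(-4 - 4))))² = (4*(-3 - √(-8))*(-6 + (-3 - √(-8))))² = (4*(-3 - 2*I*√2)*(-6 + (-3 - 2*I*√2)))² = (4*(-3 - 2*I*√2)*(-9 - 2*I*√2))² = (4*(-9 - 2*I*√2)*(-3 - 2*I*√2))² = 16*(-9 - 2*I*√2)²*(-3 - 2*I*√2)²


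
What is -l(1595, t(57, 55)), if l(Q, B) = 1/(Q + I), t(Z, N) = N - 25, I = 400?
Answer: -1/1995 ≈ -0.00050125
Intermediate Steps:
t(Z, N) = -25 + N
l(Q, B) = 1/(400 + Q) (l(Q, B) = 1/(Q + 400) = 1/(400 + Q))
-l(1595, t(57, 55)) = -1/(400 + 1595) = -1/1995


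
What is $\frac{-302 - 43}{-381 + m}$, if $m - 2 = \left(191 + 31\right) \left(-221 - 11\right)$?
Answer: $\frac{345}{51883} \approx 0.0066496$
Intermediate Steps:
$m = -51502$ ($m = 2 + \left(191 + 31\right) \left(-221 - 11\right) = 2 + 222 \left(-221 - 11\right) = 2 + 222 \left(-232\right) = 2 - 51504 = -51502$)
$\frac{-302 - 43}{-381 + m} = \frac{-302 - 43}{-381 - 51502} = - \frac{345}{-51883} = \left(-345\right) \left(- \frac{1}{51883}\right) = \frac{345}{51883}$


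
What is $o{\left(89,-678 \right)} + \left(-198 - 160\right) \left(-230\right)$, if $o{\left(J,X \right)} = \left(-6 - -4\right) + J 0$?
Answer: $82338$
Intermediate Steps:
$o{\left(J,X \right)} = -2$ ($o{\left(J,X \right)} = \left(-6 + 4\right) + 0 = -2 + 0 = -2$)
$o{\left(89,-678 \right)} + \left(-198 - 160\right) \left(-230\right) = -2 + \left(-198 - 160\right) \left(-230\right) = -2 - -82340 = -2 + 82340 = 82338$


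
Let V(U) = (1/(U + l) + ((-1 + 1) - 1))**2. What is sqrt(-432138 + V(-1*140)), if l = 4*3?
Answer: I*sqrt(7080132351)/128 ≈ 657.37*I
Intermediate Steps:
l = 12
V(U) = (-1 + 1/(12 + U))**2 (V(U) = (1/(U + 12) + ((-1 + 1) - 1))**2 = (1/(12 + U) + (0 - 1))**2 = (1/(12 + U) - 1)**2 = (-1 + 1/(12 + U))**2)
sqrt(-432138 + V(-1*140)) = sqrt(-432138 + (11 - 1*140)**2/(12 - 1*140)**2) = sqrt(-432138 + (11 - 140)**2/(12 - 140)**2) = sqrt(-432138 + (-129)**2/(-128)**2) = sqrt(-432138 + 16641*(1/16384)) = sqrt(-432138 + 16641/16384) = sqrt(-7080132351/16384) = I*sqrt(7080132351)/128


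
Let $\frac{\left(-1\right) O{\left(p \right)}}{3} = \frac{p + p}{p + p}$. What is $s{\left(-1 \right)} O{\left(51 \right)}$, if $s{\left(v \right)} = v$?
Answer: $3$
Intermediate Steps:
$O{\left(p \right)} = -3$ ($O{\left(p \right)} = - 3 \frac{p + p}{p + p} = - 3 \frac{2 p}{2 p} = - 3 \cdot 2 p \frac{1}{2 p} = \left(-3\right) 1 = -3$)
$s{\left(-1 \right)} O{\left(51 \right)} = \left(-1\right) \left(-3\right) = 3$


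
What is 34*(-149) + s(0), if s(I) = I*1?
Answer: -5066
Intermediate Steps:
s(I) = I
34*(-149) + s(0) = 34*(-149) + 0 = -5066 + 0 = -5066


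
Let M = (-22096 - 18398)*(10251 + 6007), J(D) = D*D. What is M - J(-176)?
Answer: -658382428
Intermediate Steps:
J(D) = D**2
M = -658351452 (M = -40494*16258 = -658351452)
M - J(-176) = -658351452 - 1*(-176)**2 = -658351452 - 1*30976 = -658351452 - 30976 = -658382428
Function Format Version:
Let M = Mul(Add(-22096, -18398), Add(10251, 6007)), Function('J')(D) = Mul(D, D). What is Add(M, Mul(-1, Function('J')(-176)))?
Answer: -658382428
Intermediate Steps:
Function('J')(D) = Pow(D, 2)
M = -658351452 (M = Mul(-40494, 16258) = -658351452)
Add(M, Mul(-1, Function('J')(-176))) = Add(-658351452, Mul(-1, Pow(-176, 2))) = Add(-658351452, Mul(-1, 30976)) = Add(-658351452, -30976) = -658382428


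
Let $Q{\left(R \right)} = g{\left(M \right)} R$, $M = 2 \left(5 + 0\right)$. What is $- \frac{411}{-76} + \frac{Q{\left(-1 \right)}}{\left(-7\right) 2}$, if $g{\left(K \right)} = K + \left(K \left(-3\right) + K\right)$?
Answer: $\frac{2497}{532} \approx 4.6936$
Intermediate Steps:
$M = 10$ ($M = 2 \cdot 5 = 10$)
$g{\left(K \right)} = - K$ ($g{\left(K \right)} = K + \left(- 3 K + K\right) = K - 2 K = - K$)
$Q{\left(R \right)} = - 10 R$ ($Q{\left(R \right)} = \left(-1\right) 10 R = - 10 R$)
$- \frac{411}{-76} + \frac{Q{\left(-1 \right)}}{\left(-7\right) 2} = - \frac{411}{-76} + \frac{\left(-10\right) \left(-1\right)}{\left(-7\right) 2} = \left(-411\right) \left(- \frac{1}{76}\right) + \frac{10}{-14} = \frac{411}{76} + 10 \left(- \frac{1}{14}\right) = \frac{411}{76} - \frac{5}{7} = \frac{2497}{532}$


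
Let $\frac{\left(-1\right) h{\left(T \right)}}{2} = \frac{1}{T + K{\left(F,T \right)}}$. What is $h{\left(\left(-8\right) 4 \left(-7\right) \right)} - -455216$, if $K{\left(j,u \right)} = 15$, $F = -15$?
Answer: $\frac{108796622}{239} \approx 4.5522 \cdot 10^{5}$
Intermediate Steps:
$h{\left(T \right)} = - \frac{2}{15 + T}$ ($h{\left(T \right)} = - \frac{2}{T + 15} = - \frac{2}{15 + T}$)
$h{\left(\left(-8\right) 4 \left(-7\right) \right)} - -455216 = - \frac{2}{15 + \left(-8\right) 4 \left(-7\right)} - -455216 = - \frac{2}{15 - -224} + 455216 = - \frac{2}{15 + 224} + 455216 = - \frac{2}{239} + 455216 = \frac{108796622}{239}$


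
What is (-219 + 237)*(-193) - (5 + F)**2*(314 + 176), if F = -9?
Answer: -11314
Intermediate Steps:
(-219 + 237)*(-193) - (5 + F)**2*(314 + 176) = (-219 + 237)*(-193) - (5 - 9)**2*(314 + 176) = 18*(-193) - (-4)**2*490 = -3474 - 16*490 = -3474 - 1*7840 = -3474 - 7840 = -11314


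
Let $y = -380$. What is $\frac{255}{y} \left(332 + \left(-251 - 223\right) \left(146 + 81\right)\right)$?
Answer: $\frac{2735283}{38} \approx 71981.0$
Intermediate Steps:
$\frac{255}{y} \left(332 + \left(-251 - 223\right) \left(146 + 81\right)\right) = \frac{255}{-380} \left(332 + \left(-251 - 223\right) \left(146 + 81\right)\right) = 255 \left(- \frac{1}{380}\right) \left(332 - 107598\right) = - \frac{51 \left(332 - 107598\right)}{76} = \left(- \frac{51}{76}\right) \left(-107266\right) = \frac{2735283}{38}$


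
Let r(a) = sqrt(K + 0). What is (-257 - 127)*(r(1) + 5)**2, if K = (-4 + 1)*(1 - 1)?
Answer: -9600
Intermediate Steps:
K = 0 (K = -3*0 = 0)
r(a) = 0 (r(a) = sqrt(0 + 0) = sqrt(0) = 0)
(-257 - 127)*(r(1) + 5)**2 = (-257 - 127)*(0 + 5)**2 = -384*5**2 = -384*25 = -9600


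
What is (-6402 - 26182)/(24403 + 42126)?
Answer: -32584/66529 ≈ -0.48977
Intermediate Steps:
(-6402 - 26182)/(24403 + 42126) = -32584/66529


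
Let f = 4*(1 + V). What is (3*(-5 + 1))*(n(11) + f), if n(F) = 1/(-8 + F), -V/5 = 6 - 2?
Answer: 908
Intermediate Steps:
V = -20 (V = -5*(6 - 2) = -5*4 = -20)
f = -76 (f = 4*(1 - 20) = 4*(-19) = -76)
(3*(-5 + 1))*(n(11) + f) = (3*(-5 + 1))*(1/(-8 + 11) - 76) = (3*(-4))*(1/3 - 76) = -12*(⅓ - 76) = -12*(-227/3) = 908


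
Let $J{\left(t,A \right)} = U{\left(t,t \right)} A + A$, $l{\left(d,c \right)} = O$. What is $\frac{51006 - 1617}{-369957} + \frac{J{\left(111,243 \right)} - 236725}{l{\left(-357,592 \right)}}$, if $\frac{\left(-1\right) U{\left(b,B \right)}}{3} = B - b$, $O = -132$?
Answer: $\frac{14580275321}{8139054} \approx 1791.4$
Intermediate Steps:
$U{\left(b,B \right)} = - 3 B + 3 b$ ($U{\left(b,B \right)} = - 3 \left(B - b\right) = - 3 B + 3 b$)
$l{\left(d,c \right)} = -132$
$J{\left(t,A \right)} = A$ ($J{\left(t,A \right)} = \left(- 3 t + 3 t\right) A + A = 0 A + A = 0 + A = A$)
$\frac{51006 - 1617}{-369957} + \frac{J{\left(111,243 \right)} - 236725}{l{\left(-357,592 \right)}} = \frac{51006 - 1617}{-369957} + \frac{243 - 236725}{-132} = \left(51006 - 1617\right) \left(- \frac{1}{369957}\right) - - \frac{118241}{66} = 49389 \left(- \frac{1}{369957}\right) + \frac{118241}{66} = - \frac{16463}{123319} + \frac{118241}{66} = \frac{14580275321}{8139054}$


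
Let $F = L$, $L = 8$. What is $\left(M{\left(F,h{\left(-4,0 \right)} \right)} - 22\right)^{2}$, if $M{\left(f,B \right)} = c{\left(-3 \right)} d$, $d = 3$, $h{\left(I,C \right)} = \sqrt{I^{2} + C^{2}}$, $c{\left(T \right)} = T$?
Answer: $961$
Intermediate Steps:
$F = 8$
$h{\left(I,C \right)} = \sqrt{C^{2} + I^{2}}$
$M{\left(f,B \right)} = -9$ ($M{\left(f,B \right)} = \left(-3\right) 3 = -9$)
$\left(M{\left(F,h{\left(-4,0 \right)} \right)} - 22\right)^{2} = \left(-9 - 22\right)^{2} = \left(-31\right)^{2} = 961$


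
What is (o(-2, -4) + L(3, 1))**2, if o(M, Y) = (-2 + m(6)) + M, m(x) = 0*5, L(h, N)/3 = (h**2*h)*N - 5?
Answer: 3844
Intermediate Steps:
L(h, N) = -15 + 3*N*h**3 (L(h, N) = 3*((h**2*h)*N - 5) = 3*(h**3*N - 5) = 3*(N*h**3 - 5) = 3*(-5 + N*h**3) = -15 + 3*N*h**3)
m(x) = 0
o(M, Y) = -2 + M (o(M, Y) = (-2 + 0) + M = -2 + M)
(o(-2, -4) + L(3, 1))**2 = ((-2 - 2) + (-15 + 3*1*3**3))**2 = (-4 + (-15 + 3*1*27))**2 = (-4 + (-15 + 81))**2 = (-4 + 66)**2 = 62**2 = 3844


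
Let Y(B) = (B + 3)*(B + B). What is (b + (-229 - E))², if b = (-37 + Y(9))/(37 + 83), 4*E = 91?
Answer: 901860961/14400 ≈ 62629.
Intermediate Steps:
E = 91/4 (E = (¼)*91 = 91/4 ≈ 22.750)
Y(B) = 2*B*(3 + B) (Y(B) = (3 + B)*(2*B) = 2*B*(3 + B))
b = 179/120 (b = (-37 + 2*9*(3 + 9))/(37 + 83) = (-37 + 2*9*12)/120 = (-37 + 216)*(1/120) = 179*(1/120) = 179/120 ≈ 1.4917)
(b + (-229 - E))² = (179/120 + (-229 - 1*91/4))² = (179/120 + (-229 - 91/4))² = (179/120 - 1007/4)² = (-30031/120)² = 901860961/14400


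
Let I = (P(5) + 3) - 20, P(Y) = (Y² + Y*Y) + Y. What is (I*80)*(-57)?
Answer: -173280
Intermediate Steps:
P(Y) = Y + 2*Y² (P(Y) = (Y² + Y²) + Y = 2*Y² + Y = Y + 2*Y²)
I = 38 (I = (5*(1 + 2*5) + 3) - 20 = (5*(1 + 10) + 3) - 20 = (5*11 + 3) - 20 = (55 + 3) - 20 = 58 - 20 = 38)
(I*80)*(-57) = (38*80)*(-57) = 3040*(-57) = -173280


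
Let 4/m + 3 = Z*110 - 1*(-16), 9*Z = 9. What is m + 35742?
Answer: 4396270/123 ≈ 35742.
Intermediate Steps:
Z = 1 (Z = (⅑)*9 = 1)
m = 4/123 (m = 4/(-3 + (1*110 - 1*(-16))) = 4/(-3 + (110 + 16)) = 4/(-3 + 126) = 4/123 ≈ 0.032520)
m + 35742 = 4/123 + 35742 = 4396270/123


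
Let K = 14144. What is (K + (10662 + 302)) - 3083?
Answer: 22025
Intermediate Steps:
(K + (10662 + 302)) - 3083 = (14144 + (10662 + 302)) - 3083 = (14144 + 10964) - 3083 = 25108 - 3083 = 22025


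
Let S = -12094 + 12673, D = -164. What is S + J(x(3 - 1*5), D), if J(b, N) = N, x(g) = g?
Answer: 415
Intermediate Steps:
S = 579
S + J(x(3 - 1*5), D) = 579 - 164 = 415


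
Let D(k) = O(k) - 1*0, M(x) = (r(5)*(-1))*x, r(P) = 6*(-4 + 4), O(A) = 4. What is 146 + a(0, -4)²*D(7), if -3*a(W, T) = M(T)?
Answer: 146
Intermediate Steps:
r(P) = 0 (r(P) = 6*0 = 0)
M(x) = 0 (M(x) = (0*(-1))*x = 0*x = 0)
a(W, T) = 0 (a(W, T) = -⅓*0 = 0)
D(k) = 4 (D(k) = 4 - 1*0 = 4 + 0 = 4)
146 + a(0, -4)²*D(7) = 146 + 0²*4 = 146 + 0*4 = 146 + 0 = 146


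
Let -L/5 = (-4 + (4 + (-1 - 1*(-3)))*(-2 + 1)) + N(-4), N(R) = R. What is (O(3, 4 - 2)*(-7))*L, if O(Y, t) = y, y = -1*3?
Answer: 1470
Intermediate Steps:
y = -3
L = 70 (L = -5*((-4 + (4 + (-1 - 1*(-3)))*(-2 + 1)) - 4) = -5*((-4 + (4 + (-1 + 3))*(-1)) - 4) = -5*((-4 + (4 + 2)*(-1)) - 4) = -5*((-4 + 6*(-1)) - 4) = -5*((-4 - 6) - 4) = -5*(-10 - 4) = -5*(-14) = 70)
O(Y, t) = -3
(O(3, 4 - 2)*(-7))*L = -3*(-7)*70 = 21*70 = 1470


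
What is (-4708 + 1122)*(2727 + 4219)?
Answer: -24908356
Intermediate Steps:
(-4708 + 1122)*(2727 + 4219) = -3586*6946 = -24908356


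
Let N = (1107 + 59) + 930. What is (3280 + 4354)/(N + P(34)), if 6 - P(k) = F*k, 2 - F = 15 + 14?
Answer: 3817/1510 ≈ 2.5278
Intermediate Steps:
F = -27 (F = 2 - (15 + 14) = 2 - 1*29 = 2 - 29 = -27)
N = 2096 (N = 1166 + 930 = 2096)
P(k) = 6 + 27*k (P(k) = 6 - (-27)*k = 6 + 27*k)
(3280 + 4354)/(N + P(34)) = (3280 + 4354)/(2096 + (6 + 27*34)) = 7634/(2096 + (6 + 918)) = 7634/(2096 + 924) = 7634/3020 = 7634*(1/3020) = 3817/1510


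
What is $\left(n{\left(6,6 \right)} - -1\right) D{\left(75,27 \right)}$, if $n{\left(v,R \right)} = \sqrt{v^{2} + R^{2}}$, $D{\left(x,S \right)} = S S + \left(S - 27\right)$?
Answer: $729 + 4374 \sqrt{2} \approx 6914.8$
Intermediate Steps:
$D{\left(x,S \right)} = -27 + S + S^{2}$ ($D{\left(x,S \right)} = S^{2} + \left(S - 27\right) = S^{2} + \left(-27 + S\right) = -27 + S + S^{2}$)
$n{\left(v,R \right)} = \sqrt{R^{2} + v^{2}}$
$\left(n{\left(6,6 \right)} - -1\right) D{\left(75,27 \right)} = \left(\sqrt{6^{2} + 6^{2}} - -1\right) \left(-27 + 27 + 27^{2}\right) = \left(\sqrt{36 + 36} + 1\right) \left(-27 + 27 + 729\right) = \left(\sqrt{72} + 1\right) 729 = \left(6 \sqrt{2} + 1\right) 729 = \left(1 + 6 \sqrt{2}\right) 729 = 729 + 4374 \sqrt{2}$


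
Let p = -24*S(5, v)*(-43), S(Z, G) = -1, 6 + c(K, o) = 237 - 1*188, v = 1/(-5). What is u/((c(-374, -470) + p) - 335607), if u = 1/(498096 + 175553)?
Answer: -1/226747558804 ≈ -4.4102e-12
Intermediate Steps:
v = -1/5 ≈ -0.20000
c(K, o) = 43 (c(K, o) = -6 + (237 - 1*188) = -6 + (237 - 188) = -6 + 49 = 43)
u = 1/673649 ≈ 1.4845e-6
p = -1032 (p = -24*(-1)*(-43) = 24*(-43) = -1032)
u/((c(-374, -470) + p) - 335607) = 1/(673649*((43 - 1032) - 335607)) = 1/(673649*(-989 - 335607)) = (1/673649)/(-336596) = (1/673649)*(-1/336596) = -1/226747558804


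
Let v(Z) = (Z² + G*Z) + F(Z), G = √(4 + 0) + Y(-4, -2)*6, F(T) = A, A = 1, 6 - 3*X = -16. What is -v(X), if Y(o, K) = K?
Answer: 167/9 ≈ 18.556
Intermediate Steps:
X = 22/3 (X = 2 - ⅓*(-16) = 2 + 16/3 = 22/3 ≈ 7.3333)
F(T) = 1
G = -10 (G = √(4 + 0) - 2*6 = √4 - 12 = 2 - 12 = -10)
v(Z) = 1 + Z² - 10*Z (v(Z) = (Z² - 10*Z) + 1 = 1 + Z² - 10*Z)
-v(X) = -(1 + (22/3)² - 10*22/3) = -(1 + 484/9 - 220/3) = -1*(-167/9) = 167/9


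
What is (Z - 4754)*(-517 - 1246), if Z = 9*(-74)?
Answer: 9555460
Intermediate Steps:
Z = -666
(Z - 4754)*(-517 - 1246) = (-666 - 4754)*(-517 - 1246) = -5420*(-1763) = 9555460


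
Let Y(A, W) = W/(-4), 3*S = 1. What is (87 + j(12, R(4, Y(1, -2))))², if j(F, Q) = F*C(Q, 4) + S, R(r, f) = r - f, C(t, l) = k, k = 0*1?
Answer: 68644/9 ≈ 7627.1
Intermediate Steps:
S = ⅓ (S = (⅓)*1 = ⅓ ≈ 0.33333)
k = 0
C(t, l) = 0
Y(A, W) = -W/4 (Y(A, W) = W*(-¼) = -W/4)
j(F, Q) = ⅓ (j(F, Q) = F*0 + ⅓ = 0 + ⅓ = ⅓)
(87 + j(12, R(4, Y(1, -2))))² = (87 + ⅓)² = (262/3)² = 68644/9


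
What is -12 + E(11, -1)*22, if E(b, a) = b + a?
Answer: 208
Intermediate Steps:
E(b, a) = a + b
-12 + E(11, -1)*22 = -12 + (-1 + 11)*22 = -12 + 10*22 = -12 + 220 = 208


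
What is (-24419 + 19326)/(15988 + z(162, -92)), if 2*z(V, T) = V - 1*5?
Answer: -10186/32133 ≈ -0.31700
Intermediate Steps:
z(V, T) = -5/2 + V/2 (z(V, T) = (V - 1*5)/2 = (V - 5)/2 = (-5 + V)/2 = -5/2 + V/2)
(-24419 + 19326)/(15988 + z(162, -92)) = (-24419 + 19326)/(15988 + (-5/2 + (1/2)*162)) = -5093/(15988 + (-5/2 + 81)) = -5093/(15988 + 157/2) = -5093/32133/2 = -5093*2/32133 = -10186/32133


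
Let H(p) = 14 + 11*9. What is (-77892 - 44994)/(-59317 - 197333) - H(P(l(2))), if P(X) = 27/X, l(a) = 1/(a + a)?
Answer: -4813094/42775 ≈ -112.52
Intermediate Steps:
l(a) = 1/(2*a)
H(p) = 113 (H(p) = 14 + 99 = 113)
(-77892 - 44994)/(-59317 - 197333) - H(P(l(2))) = (-77892 - 44994)/(-59317 - 197333) - 1*113 = -122886/(-256650) - 113 = -122886*(-1/256650) - 113 = 20481/42775 - 113 = -4813094/42775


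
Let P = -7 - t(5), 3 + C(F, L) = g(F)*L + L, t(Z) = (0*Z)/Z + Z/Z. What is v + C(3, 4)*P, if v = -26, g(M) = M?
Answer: -130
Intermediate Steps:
t(Z) = 1 (t(Z) = 0/Z + 1 = 0 + 1 = 1)
C(F, L) = -3 + L + F*L (C(F, L) = -3 + (F*L + L) = -3 + (L + F*L) = -3 + L + F*L)
P = -8 (P = -7 - 1*1 = -7 - 1 = -8)
v + C(3, 4)*P = -26 + (-3 + 4 + 3*4)*(-8) = -26 + (-3 + 4 + 12)*(-8) = -26 + 13*(-8) = -26 - 104 = -130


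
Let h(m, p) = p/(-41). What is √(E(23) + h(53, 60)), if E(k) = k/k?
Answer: I*√779/41 ≈ 0.68075*I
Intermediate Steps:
h(m, p) = -p/41 (h(m, p) = p*(-1/41) = -p/41)
E(k) = 1
√(E(23) + h(53, 60)) = √(1 - 1/41*60) = √(1 - 60/41) = √(-19/41) = I*√779/41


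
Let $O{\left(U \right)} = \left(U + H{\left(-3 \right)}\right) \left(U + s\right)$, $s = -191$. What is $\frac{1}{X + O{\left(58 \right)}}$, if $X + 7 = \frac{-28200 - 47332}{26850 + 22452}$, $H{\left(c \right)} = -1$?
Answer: $- \frac{24651}{187089554} \approx -0.00013176$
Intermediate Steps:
$O{\left(U \right)} = \left(-1 + U\right) \left(-191 + U\right)$ ($O{\left(U \right)} = \left(U - 1\right) \left(U - 191\right) = \left(-1 + U\right) \left(-191 + U\right)$)
$X = - \frac{210323}{24651}$ ($X = -7 + \frac{-28200 - 47332}{26850 + 22452} = -7 - \frac{75532}{49302} = -7 - \frac{37766}{24651} = - \frac{210323}{24651} \approx -8.532$)
$\frac{1}{X + O{\left(58 \right)}} = \frac{1}{- \frac{210323}{24651} + \left(191 + 58^{2} - 11136\right)} = \frac{1}{- \frac{210323}{24651} + \left(191 + 3364 - 11136\right)} = \frac{1}{- \frac{210323}{24651} - 7581} = \frac{1}{- \frac{187089554}{24651}} = - \frac{24651}{187089554}$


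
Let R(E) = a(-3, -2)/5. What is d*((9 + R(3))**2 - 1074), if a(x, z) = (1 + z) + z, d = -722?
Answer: 18112092/25 ≈ 7.2448e+5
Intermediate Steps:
a(x, z) = 1 + 2*z
R(E) = -3/5 (R(E) = (1 + 2*(-2))/5 = (1 - 4)*(1/5) = -3*1/5 = -3/5)
d*((9 + R(3))**2 - 1074) = -722*((9 - 3/5)**2 - 1074) = -722*((42/5)**2 - 1074) = -722*(1764/25 - 1074) = -722*(-25086/25) = 18112092/25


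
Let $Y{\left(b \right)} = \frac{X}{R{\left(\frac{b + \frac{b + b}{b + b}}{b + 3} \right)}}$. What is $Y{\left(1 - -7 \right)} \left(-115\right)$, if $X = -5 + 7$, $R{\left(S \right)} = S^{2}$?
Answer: $- \frac{27830}{81} \approx -343.58$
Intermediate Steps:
$X = 2$
$Y{\left(b \right)} = \frac{2 \left(3 + b\right)^{2}}{\left(1 + b\right)^{2}}$ ($Y{\left(b \right)} = \frac{2}{\left(\frac{b + \frac{b + b}{b + b}}{b + 3}\right)^{2}} = \frac{2}{\left(\frac{b + \frac{2 b}{2 b}}{3 + b}\right)^{2}} = \frac{2}{\left(\frac{b + 2 b \frac{1}{2 b}}{3 + b}\right)^{2}} = \frac{2}{\left(\frac{b + 1}{3 + b}\right)^{2}} = \frac{2}{\left(\frac{1 + b}{3 + b}\right)^{2}} = \frac{2}{\left(1 + b\right)^{2} \frac{1}{\left(3 + b\right)^{2}}} = 2 \frac{\left(3 + b\right)^{2}}{\left(1 + b\right)^{2}} = \frac{2 \left(3 + b\right)^{2}}{\left(1 + b\right)^{2}}$)
$Y{\left(1 - -7 \right)} \left(-115\right) = \frac{2 \left(3 + \left(1 - -7\right)\right)^{2}}{\left(1 + \left(1 - -7\right)\right)^{2}} \left(-115\right) = \frac{2 \left(3 + \left(1 + 7\right)\right)^{2}}{\left(1 + \left(1 + 7\right)\right)^{2}} \left(-115\right) = \frac{2 \left(3 + 8\right)^{2}}{\left(1 + 8\right)^{2}} \left(-115\right) = \frac{2 \cdot 11^{2}}{81} \left(-115\right) = 2 \cdot \frac{1}{81} \cdot 121 \left(-115\right) = \frac{242}{81} \left(-115\right) = - \frac{27830}{81}$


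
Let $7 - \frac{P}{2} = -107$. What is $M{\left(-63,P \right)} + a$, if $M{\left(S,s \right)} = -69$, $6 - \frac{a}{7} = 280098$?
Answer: $-1960713$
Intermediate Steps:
$a = -1960644$ ($a = 42 - 1960686 = -1960644$)
$P = 228$ ($P = 14 - -214 = 14 + 214 = 228$)
$M{\left(-63,P \right)} + a = -69 - 1960644 = -1960713$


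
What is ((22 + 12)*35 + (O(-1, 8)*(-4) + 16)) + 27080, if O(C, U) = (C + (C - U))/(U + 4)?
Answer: 84868/3 ≈ 28289.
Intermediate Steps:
O(C, U) = (-U + 2*C)/(4 + U)
((22 + 12)*35 + (O(-1, 8)*(-4) + 16)) + 27080 = ((22 + 12)*35 + (((-1*8 + 2*(-1))/(4 + 8))*(-4) + 16)) + 27080 = (34*35 + (((-8 - 2)/12)*(-4) + 16)) + 27080 = (1190 + (((1/12)*(-10))*(-4) + 16)) + 27080 = (1190 + (-⅚*(-4) + 16)) + 27080 = (1190 + (10/3 + 16)) + 27080 = (1190 + 58/3) + 27080 = 3628/3 + 27080 = 84868/3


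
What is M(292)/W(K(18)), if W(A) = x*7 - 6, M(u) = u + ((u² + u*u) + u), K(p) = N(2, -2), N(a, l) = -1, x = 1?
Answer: 171112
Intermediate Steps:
K(p) = -1
M(u) = 2*u + 2*u² (M(u) = u + ((u² + u²) + u) = u + (2*u² + u) = u + (u + 2*u²) = 2*u + 2*u²)
W(A) = 1 (W(A) = 1*7 - 6 = 7 - 6 = 1)
M(292)/W(K(18)) = (2*292*(1 + 292))/1 = (2*292*293)*1 = 171112*1 = 171112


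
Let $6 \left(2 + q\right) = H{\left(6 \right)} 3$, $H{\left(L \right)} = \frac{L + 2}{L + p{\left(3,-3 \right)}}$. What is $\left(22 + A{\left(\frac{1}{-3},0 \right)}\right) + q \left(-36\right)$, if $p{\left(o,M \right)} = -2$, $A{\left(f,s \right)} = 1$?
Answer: $59$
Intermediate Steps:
$H{\left(L \right)} = \frac{2 + L}{-2 + L}$ ($H{\left(L \right)} = \frac{L + 2}{L - 2} = \frac{2 + L}{-2 + L}$)
$q = -1$ ($q = -2 + \frac{\frac{2 + 6}{-2 + 6} \cdot 3}{6} = -2 + \frac{\frac{1}{4} \cdot 8 \cdot 3}{6} = -2 + \frac{2 \cdot 3}{6} = -2 + \frac{1}{6} \cdot 6 = -2 + 1 = -1$)
$\left(22 + A{\left(\frac{1}{-3},0 \right)}\right) + q \left(-36\right) = \left(22 + 1\right) - -36 = 23 + 36 = 59$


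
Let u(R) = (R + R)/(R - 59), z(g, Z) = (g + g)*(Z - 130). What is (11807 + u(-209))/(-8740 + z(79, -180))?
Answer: -40573/198320 ≈ -0.20458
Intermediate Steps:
z(g, Z) = 2*g*(-130 + Z) (z(g, Z) = (2*g)*(-130 + Z) = 2*g*(-130 + Z))
u(R) = 2*R/(-59 + R) (u(R) = (2*R)/(-59 + R) = 2*R/(-59 + R))
(11807 + u(-209))/(-8740 + z(79, -180)) = (11807 + 2*(-209)/(-59 - 209))/(-8740 + 2*79*(-130 - 180)) = (11807 + 2*(-209)/(-268))/(-8740 + 2*79*(-310)) = (11807 + 2*(-209)*(-1/268))/(-8740 - 48980) = (11807 + 209/134)/(-57720) = (1582347/134)*(-1/57720) = -40573/198320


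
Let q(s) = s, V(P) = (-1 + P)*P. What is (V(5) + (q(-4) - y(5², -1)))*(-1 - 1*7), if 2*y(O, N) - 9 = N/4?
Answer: -93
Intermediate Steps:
V(P) = P*(-1 + P)
y(O, N) = 9/2 + N/8 (y(O, N) = 9/2 + (N/4)/2 = 9/2 + N/8)
(V(5) + (q(-4) - y(5², -1)))*(-1 - 1*7) = (5*(-1 + 5) + (-4 - (9/2 + (⅛)*(-1))))*(-1 - 1*7) = (5*4 + (-4 - (9/2 - ⅛)))*(-1 - 7) = (20 + (-4 - 1*35/8))*(-8) = (20 + (-4 - 35/8))*(-8) = (20 - 67/8)*(-8) = (93/8)*(-8) = -93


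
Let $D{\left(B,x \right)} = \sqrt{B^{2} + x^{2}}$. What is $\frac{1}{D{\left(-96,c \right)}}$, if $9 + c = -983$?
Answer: $\frac{\sqrt{970}}{31040} \approx 0.0010034$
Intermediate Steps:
$c = -992$ ($c = -9 - 983 = -992$)
$\frac{1}{D{\left(-96,c \right)}} = \frac{1}{\sqrt{\left(-96\right)^{2} + \left(-992\right)^{2}}} = \frac{1}{\sqrt{9216 + 984064}} = \frac{1}{\sqrt{993280}} = \frac{1}{32 \sqrt{970}} = \frac{\sqrt{970}}{31040}$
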